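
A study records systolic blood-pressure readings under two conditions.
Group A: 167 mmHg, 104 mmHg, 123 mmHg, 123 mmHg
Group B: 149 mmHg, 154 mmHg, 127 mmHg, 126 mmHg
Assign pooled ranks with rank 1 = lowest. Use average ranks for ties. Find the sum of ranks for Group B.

Sorted (ascending): 104, 123, 123, 126, 127, 149, 154, 167
The 2 values of 123 occupy positions 2–3 → average rank (2+3)/2 = 2.5.
Group B values → pooled ranks: 149→6, 154→7, 127→5, 126→4
Rank sum = 6 + 7 + 5 + 4 = 22

22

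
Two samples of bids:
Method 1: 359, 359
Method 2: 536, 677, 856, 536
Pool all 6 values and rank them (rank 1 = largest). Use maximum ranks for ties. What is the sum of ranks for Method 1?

12

Sorted (descending): 856, 677, 536, 536, 359, 359
The 2 values of 536 occupy positions 3–4 → each gets rank 4.
The 2 values of 359 occupy positions 5–6 → each gets rank 6.
Method 1 values → pooled ranks: 359→6, 359→6
Rank sum = 6 + 6 = 12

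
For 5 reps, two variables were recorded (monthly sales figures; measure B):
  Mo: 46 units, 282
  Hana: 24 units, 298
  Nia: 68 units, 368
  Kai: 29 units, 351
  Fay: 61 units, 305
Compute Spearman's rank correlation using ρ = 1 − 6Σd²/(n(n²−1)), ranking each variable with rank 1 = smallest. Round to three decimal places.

Ranks of variable 1: 3, 1, 5, 2, 4
Ranks of variable 2: 1, 2, 5, 4, 3
d = r₁ − r₂: 2, -1, 0, -2, 1
d²: 4, 1, 0, 4, 1; Σd² = 10
ρ = 1 − 6·10/(5·24) = 1 − 60/120 = 0.500

0.500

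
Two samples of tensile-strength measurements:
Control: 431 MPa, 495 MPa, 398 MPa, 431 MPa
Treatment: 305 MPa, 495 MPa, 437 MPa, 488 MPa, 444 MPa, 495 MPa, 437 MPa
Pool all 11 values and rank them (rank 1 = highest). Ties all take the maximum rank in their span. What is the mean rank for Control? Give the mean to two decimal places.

7.75

Sorted (descending): 495, 495, 495, 488, 444, 437, 437, 431, 431, 398, 305
The 3 values of 495 occupy positions 1–3 → each gets rank 3.
The 2 values of 437 occupy positions 6–7 → each gets rank 7.
The 2 values of 431 occupy positions 8–9 → each gets rank 9.
Control values → pooled ranks: 431→9, 495→3, 398→10, 431→9
Mean rank = (9 + 3 + 10 + 9) / 4 = 7.75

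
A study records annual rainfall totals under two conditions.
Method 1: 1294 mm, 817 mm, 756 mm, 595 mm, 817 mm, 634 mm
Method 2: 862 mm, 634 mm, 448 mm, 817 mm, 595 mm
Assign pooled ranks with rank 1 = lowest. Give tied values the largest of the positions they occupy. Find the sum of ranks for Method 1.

Sorted (ascending): 448, 595, 595, 634, 634, 756, 817, 817, 817, 862, 1294
The 2 values of 595 occupy positions 2–3 → each gets rank 3.
The 2 values of 634 occupy positions 4–5 → each gets rank 5.
The 3 values of 817 occupy positions 7–9 → each gets rank 9.
Method 1 values → pooled ranks: 1294→11, 817→9, 756→6, 595→3, 817→9, 634→5
Rank sum = 11 + 9 + 6 + 3 + 9 + 5 = 43

43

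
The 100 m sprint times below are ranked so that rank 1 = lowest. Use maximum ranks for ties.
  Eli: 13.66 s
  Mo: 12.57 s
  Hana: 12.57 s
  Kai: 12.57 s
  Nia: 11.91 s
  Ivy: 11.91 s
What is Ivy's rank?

2

Sorted (ascending): 11.91, 11.91, 12.57, 12.57, 12.57, 13.66
The 2 values of 11.91 occupy positions 1–2 → each gets rank 2.
The 3 values of 12.57 occupy positions 3–5 → each gets rank 5.
Ivy has value 11.91 s → rank 2.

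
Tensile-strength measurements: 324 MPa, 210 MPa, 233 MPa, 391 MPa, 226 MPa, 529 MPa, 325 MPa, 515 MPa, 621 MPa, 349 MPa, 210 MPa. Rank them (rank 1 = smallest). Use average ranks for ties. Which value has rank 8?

391

Sorted (ascending): 210, 210, 226, 233, 324, 325, 349, 391, 515, 529, 621
The 2 values of 210 occupy positions 1–2 → average rank (1+2)/2 = 1.5.
Rank 8 → value 391.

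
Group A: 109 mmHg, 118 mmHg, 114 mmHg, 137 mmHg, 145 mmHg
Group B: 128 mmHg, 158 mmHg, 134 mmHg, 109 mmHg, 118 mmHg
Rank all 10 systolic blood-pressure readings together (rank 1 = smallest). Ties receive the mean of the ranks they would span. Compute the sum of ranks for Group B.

29

Sorted (ascending): 109, 109, 114, 118, 118, 128, 134, 137, 145, 158
The 2 values of 109 occupy positions 1–2 → average rank (1+2)/2 = 1.5.
The 2 values of 118 occupy positions 4–5 → average rank (4+5)/2 = 4.5.
Group B values → pooled ranks: 128→6, 158→10, 134→7, 109→1.5, 118→4.5
Rank sum = 6 + 10 + 7 + 1.5 + 4.5 = 29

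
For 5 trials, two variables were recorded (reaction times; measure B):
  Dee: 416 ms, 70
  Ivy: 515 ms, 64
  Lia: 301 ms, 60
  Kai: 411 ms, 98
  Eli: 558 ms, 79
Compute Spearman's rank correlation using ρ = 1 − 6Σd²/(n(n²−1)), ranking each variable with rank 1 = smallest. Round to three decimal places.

Ranks of variable 1: 3, 4, 1, 2, 5
Ranks of variable 2: 3, 2, 1, 5, 4
d = r₁ − r₂: 0, 2, 0, -3, 1
d²: 0, 4, 0, 9, 1; Σd² = 14
ρ = 1 − 6·14/(5·24) = 1 − 84/120 = 0.300

0.300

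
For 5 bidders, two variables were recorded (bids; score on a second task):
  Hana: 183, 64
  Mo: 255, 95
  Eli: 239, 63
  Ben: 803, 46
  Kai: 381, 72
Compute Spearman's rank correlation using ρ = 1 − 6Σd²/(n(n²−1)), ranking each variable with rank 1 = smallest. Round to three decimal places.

Ranks of variable 1: 1, 3, 2, 5, 4
Ranks of variable 2: 3, 5, 2, 1, 4
d = r₁ − r₂: -2, -2, 0, 4, 0
d²: 4, 4, 0, 16, 0; Σd² = 24
ρ = 1 − 6·24/(5·24) = 1 − 144/120 = -0.200

-0.200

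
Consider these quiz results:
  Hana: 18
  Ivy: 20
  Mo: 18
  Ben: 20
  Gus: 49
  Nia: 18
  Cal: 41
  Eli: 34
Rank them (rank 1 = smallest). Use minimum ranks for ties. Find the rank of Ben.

4

Sorted (ascending): 18, 18, 18, 20, 20, 34, 41, 49
The 3 values of 18 occupy positions 1–3 → each gets rank 1.
The 2 values of 20 occupy positions 4–5 → each gets rank 4.
Ben has value 20 → rank 4.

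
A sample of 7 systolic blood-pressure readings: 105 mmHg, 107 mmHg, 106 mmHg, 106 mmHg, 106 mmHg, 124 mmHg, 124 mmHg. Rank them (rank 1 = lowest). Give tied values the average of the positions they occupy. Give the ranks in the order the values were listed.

1, 5, 3, 3, 3, 6.5, 6.5

Sorted (ascending): 105, 106, 106, 106, 107, 124, 124
The 3 values of 106 occupy positions 2–4 → average rank 3.
The 2 values of 124 occupy positions 6–7 → average rank (6+7)/2 = 6.5.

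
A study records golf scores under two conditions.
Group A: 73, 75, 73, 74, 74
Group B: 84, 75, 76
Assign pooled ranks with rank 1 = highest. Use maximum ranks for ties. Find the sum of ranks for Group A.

Sorted (descending): 84, 76, 75, 75, 74, 74, 73, 73
The 2 values of 75 occupy positions 3–4 → each gets rank 4.
The 2 values of 74 occupy positions 5–6 → each gets rank 6.
The 2 values of 73 occupy positions 7–8 → each gets rank 8.
Group A values → pooled ranks: 73→8, 75→4, 73→8, 74→6, 74→6
Rank sum = 8 + 4 + 8 + 6 + 6 = 32

32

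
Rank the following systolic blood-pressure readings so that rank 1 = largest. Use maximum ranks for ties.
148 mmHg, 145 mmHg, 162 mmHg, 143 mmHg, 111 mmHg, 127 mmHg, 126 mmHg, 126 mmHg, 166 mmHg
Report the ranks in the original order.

Sorted (descending): 166, 162, 148, 145, 143, 127, 126, 126, 111
The 2 values of 126 occupy positions 7–8 → each gets rank 8.

3, 4, 2, 5, 9, 6, 8, 8, 1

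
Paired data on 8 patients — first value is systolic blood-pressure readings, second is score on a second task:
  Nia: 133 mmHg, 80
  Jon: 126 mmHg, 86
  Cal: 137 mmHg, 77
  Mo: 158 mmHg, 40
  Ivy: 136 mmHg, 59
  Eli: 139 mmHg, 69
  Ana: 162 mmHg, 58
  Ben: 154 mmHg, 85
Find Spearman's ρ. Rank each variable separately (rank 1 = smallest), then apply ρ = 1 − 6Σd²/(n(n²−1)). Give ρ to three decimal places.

-0.667

Ranks of variable 1: 2, 1, 4, 7, 3, 5, 8, 6
Ranks of variable 2: 6, 8, 5, 1, 3, 4, 2, 7
d = r₁ − r₂: -4, -7, -1, 6, 0, 1, 6, -1
d²: 16, 49, 1, 36, 0, 1, 36, 1; Σd² = 140
ρ = 1 − 6·140/(8·63) = 1 − 840/504 = -0.667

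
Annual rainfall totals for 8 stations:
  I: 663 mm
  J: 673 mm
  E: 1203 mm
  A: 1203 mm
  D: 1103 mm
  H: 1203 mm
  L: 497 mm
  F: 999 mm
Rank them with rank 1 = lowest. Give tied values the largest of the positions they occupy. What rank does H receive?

Sorted (ascending): 497, 663, 673, 999, 1103, 1203, 1203, 1203
The 3 values of 1203 occupy positions 6–8 → each gets rank 8.
H has value 1203 mm → rank 8.

8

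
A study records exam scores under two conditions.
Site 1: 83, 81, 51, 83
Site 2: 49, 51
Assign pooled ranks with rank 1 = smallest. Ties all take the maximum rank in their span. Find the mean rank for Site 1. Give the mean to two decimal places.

4.75

Sorted (ascending): 49, 51, 51, 81, 83, 83
The 2 values of 51 occupy positions 2–3 → each gets rank 3.
The 2 values of 83 occupy positions 5–6 → each gets rank 6.
Site 1 values → pooled ranks: 83→6, 81→4, 51→3, 83→6
Mean rank = (6 + 4 + 3 + 6) / 4 = 4.75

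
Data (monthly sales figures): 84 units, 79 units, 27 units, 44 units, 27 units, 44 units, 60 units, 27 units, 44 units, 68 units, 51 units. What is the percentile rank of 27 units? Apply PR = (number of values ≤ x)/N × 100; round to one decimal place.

27.3

N = 11.
Strictly below 27: 0. Equal to 27: 3.
PR = 3/11 × 100 = 27.3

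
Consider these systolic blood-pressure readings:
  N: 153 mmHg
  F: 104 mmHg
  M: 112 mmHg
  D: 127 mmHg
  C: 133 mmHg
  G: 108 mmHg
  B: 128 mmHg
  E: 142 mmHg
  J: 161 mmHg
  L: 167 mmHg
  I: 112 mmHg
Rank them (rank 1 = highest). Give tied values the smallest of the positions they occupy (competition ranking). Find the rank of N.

3

Sorted (descending): 167, 161, 153, 142, 133, 128, 127, 112, 112, 108, 104
The 2 values of 112 occupy positions 8–9 → each gets rank 8.
N has value 153 mmHg → rank 3.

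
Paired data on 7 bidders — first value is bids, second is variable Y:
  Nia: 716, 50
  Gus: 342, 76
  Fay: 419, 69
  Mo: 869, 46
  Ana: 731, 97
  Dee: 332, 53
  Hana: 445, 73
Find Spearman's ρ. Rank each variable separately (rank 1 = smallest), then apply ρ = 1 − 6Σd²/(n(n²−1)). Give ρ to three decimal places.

Ranks of variable 1: 5, 2, 3, 7, 6, 1, 4
Ranks of variable 2: 2, 6, 4, 1, 7, 3, 5
d = r₁ − r₂: 3, -4, -1, 6, -1, -2, -1
d²: 9, 16, 1, 36, 1, 4, 1; Σd² = 68
ρ = 1 − 6·68/(7·48) = 1 − 408/336 = -0.214

-0.214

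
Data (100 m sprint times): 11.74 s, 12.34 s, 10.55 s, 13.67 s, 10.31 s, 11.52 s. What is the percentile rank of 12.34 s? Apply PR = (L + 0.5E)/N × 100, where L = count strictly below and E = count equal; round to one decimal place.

N = 6.
Strictly below 12.34: 4. Equal to 12.34: 1.
PR = (4 + 0.5·1)/6 × 100 = 75.0

75.0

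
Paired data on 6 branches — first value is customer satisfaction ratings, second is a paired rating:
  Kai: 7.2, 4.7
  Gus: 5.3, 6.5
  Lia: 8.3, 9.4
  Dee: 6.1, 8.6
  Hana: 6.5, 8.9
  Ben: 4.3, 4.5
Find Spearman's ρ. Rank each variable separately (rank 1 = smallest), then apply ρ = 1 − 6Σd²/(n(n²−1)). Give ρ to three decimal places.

Ranks of variable 1: 5, 2, 6, 3, 4, 1
Ranks of variable 2: 2, 3, 6, 4, 5, 1
d = r₁ − r₂: 3, -1, 0, -1, -1, 0
d²: 9, 1, 0, 1, 1, 0; Σd² = 12
ρ = 1 − 6·12/(6·35) = 1 − 72/210 = 0.657

0.657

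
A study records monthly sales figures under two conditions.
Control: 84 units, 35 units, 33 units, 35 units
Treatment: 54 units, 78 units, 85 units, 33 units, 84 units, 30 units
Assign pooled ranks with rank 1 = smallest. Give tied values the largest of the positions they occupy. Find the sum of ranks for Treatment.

36

Sorted (ascending): 30, 33, 33, 35, 35, 54, 78, 84, 84, 85
The 2 values of 33 occupy positions 2–3 → each gets rank 3.
The 2 values of 35 occupy positions 4–5 → each gets rank 5.
The 2 values of 84 occupy positions 8–9 → each gets rank 9.
Treatment values → pooled ranks: 54→6, 78→7, 85→10, 33→3, 84→9, 30→1
Rank sum = 6 + 7 + 10 + 3 + 9 + 1 = 36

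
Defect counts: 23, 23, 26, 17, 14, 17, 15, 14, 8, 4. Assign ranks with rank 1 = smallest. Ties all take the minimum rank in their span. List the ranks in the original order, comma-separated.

8, 8, 10, 6, 3, 6, 5, 3, 2, 1

Sorted (ascending): 4, 8, 14, 14, 15, 17, 17, 23, 23, 26
The 2 values of 14 occupy positions 3–4 → each gets rank 3.
The 2 values of 17 occupy positions 6–7 → each gets rank 6.
The 2 values of 23 occupy positions 8–9 → each gets rank 8.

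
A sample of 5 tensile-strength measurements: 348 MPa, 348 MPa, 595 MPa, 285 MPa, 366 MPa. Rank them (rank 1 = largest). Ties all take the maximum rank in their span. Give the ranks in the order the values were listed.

Sorted (descending): 595, 366, 348, 348, 285
The 2 values of 348 occupy positions 3–4 → each gets rank 4.

4, 4, 1, 5, 2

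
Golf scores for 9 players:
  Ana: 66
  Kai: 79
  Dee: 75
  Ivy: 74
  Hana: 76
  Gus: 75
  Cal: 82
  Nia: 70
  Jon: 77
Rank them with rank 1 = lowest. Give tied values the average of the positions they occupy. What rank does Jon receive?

Sorted (ascending): 66, 70, 74, 75, 75, 76, 77, 79, 82
The 2 values of 75 occupy positions 4–5 → average rank (4+5)/2 = 4.5.
Jon has value 77 → rank 7.

7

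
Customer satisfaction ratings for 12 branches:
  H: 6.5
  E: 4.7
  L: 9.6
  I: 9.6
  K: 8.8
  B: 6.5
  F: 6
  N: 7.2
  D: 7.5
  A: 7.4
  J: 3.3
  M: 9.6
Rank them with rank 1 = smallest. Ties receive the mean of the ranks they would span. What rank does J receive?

1

Sorted (ascending): 3.3, 4.7, 6, 6.5, 6.5, 7.2, 7.4, 7.5, 8.8, 9.6, 9.6, 9.6
The 2 values of 6.5 occupy positions 4–5 → average rank (4+5)/2 = 4.5.
The 3 values of 9.6 occupy positions 10–12 → average rank 11.
J has value 3.3 → rank 1.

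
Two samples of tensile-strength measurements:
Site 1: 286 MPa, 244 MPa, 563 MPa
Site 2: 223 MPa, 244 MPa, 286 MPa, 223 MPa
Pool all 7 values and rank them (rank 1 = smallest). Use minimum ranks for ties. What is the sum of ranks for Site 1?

Sorted (ascending): 223, 223, 244, 244, 286, 286, 563
The 2 values of 223 occupy positions 1–2 → each gets rank 1.
The 2 values of 244 occupy positions 3–4 → each gets rank 3.
The 2 values of 286 occupy positions 5–6 → each gets rank 5.
Site 1 values → pooled ranks: 286→5, 244→3, 563→7
Rank sum = 5 + 3 + 7 = 15

15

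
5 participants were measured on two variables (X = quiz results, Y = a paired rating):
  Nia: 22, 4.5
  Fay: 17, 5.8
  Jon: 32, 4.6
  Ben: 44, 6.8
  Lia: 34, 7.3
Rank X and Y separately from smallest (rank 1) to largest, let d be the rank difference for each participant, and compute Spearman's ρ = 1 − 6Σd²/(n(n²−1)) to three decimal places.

Ranks of variable 1: 2, 1, 3, 5, 4
Ranks of variable 2: 1, 3, 2, 4, 5
d = r₁ − r₂: 1, -2, 1, 1, -1
d²: 1, 4, 1, 1, 1; Σd² = 8
ρ = 1 − 6·8/(5·24) = 1 − 48/120 = 0.600

0.600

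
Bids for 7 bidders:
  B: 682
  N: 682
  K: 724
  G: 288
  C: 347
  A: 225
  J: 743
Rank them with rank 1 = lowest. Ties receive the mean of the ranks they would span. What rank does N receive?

4.5

Sorted (ascending): 225, 288, 347, 682, 682, 724, 743
The 2 values of 682 occupy positions 4–5 → average rank (4+5)/2 = 4.5.
N has value 682 → rank 4.5.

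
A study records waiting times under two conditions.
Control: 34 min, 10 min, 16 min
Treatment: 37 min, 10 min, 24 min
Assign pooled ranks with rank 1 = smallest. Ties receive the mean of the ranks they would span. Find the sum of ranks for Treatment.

11.5

Sorted (ascending): 10, 10, 16, 24, 34, 37
The 2 values of 10 occupy positions 1–2 → average rank (1+2)/2 = 1.5.
Treatment values → pooled ranks: 37→6, 10→1.5, 24→4
Rank sum = 6 + 1.5 + 4 = 11.5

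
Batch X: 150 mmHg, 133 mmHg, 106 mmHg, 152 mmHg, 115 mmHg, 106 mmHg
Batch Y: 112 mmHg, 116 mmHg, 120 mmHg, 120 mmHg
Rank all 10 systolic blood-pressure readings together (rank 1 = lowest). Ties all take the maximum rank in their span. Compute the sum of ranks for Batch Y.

22

Sorted (ascending): 106, 106, 112, 115, 116, 120, 120, 133, 150, 152
The 2 values of 106 occupy positions 1–2 → each gets rank 2.
The 2 values of 120 occupy positions 6–7 → each gets rank 7.
Batch Y values → pooled ranks: 112→3, 116→5, 120→7, 120→7
Rank sum = 3 + 5 + 7 + 7 = 22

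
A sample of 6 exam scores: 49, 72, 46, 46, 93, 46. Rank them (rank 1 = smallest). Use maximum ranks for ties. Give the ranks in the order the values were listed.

4, 5, 3, 3, 6, 3

Sorted (ascending): 46, 46, 46, 49, 72, 93
The 3 values of 46 occupy positions 1–3 → each gets rank 3.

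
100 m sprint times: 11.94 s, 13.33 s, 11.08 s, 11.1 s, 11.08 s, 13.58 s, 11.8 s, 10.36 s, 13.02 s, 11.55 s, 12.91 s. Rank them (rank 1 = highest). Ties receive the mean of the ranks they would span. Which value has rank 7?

Sorted (descending): 13.58, 13.33, 13.02, 12.91, 11.94, 11.8, 11.55, 11.1, 11.08, 11.08, 10.36
The 2 values of 11.08 occupy positions 9–10 → average rank (9+10)/2 = 9.5.
Rank 7 → value 11.55.

11.55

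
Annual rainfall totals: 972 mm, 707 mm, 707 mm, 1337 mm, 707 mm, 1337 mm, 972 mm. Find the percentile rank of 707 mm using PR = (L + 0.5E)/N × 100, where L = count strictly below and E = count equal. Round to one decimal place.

N = 7.
Strictly below 707: 0. Equal to 707: 3.
PR = (0 + 0.5·3)/7 × 100 = 21.4

21.4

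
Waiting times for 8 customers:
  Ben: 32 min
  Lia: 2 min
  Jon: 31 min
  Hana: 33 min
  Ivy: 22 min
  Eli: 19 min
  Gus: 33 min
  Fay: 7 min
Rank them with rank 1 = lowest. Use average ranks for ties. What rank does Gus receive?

7.5

Sorted (ascending): 2, 7, 19, 22, 31, 32, 33, 33
The 2 values of 33 occupy positions 7–8 → average rank (7+8)/2 = 7.5.
Gus has value 33 min → rank 7.5.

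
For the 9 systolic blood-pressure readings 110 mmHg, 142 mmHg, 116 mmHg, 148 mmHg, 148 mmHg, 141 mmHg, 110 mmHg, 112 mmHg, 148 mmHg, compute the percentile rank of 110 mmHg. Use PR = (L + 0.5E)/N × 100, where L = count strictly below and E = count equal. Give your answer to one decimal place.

11.1

N = 9.
Strictly below 110: 0. Equal to 110: 2.
PR = (0 + 0.5·2)/9 × 100 = 11.1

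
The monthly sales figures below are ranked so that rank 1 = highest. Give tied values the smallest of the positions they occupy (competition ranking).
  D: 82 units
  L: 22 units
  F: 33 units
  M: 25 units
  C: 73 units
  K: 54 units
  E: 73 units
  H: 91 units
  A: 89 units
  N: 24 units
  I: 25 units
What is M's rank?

Sorted (descending): 91, 89, 82, 73, 73, 54, 33, 25, 25, 24, 22
The 2 values of 73 occupy positions 4–5 → each gets rank 4.
The 2 values of 25 occupy positions 8–9 → each gets rank 8.
M has value 25 units → rank 8.

8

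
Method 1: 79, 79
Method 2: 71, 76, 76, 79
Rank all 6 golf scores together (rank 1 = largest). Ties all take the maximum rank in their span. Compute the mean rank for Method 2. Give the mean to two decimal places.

4.75

Sorted (descending): 79, 79, 79, 76, 76, 71
The 3 values of 79 occupy positions 1–3 → each gets rank 3.
The 2 values of 76 occupy positions 4–5 → each gets rank 5.
Method 2 values → pooled ranks: 71→6, 76→5, 76→5, 79→3
Mean rank = (6 + 5 + 5 + 3) / 4 = 4.75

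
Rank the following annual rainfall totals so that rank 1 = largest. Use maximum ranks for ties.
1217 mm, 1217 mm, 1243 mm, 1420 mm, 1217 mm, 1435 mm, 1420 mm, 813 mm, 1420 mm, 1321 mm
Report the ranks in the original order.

9, 9, 6, 4, 9, 1, 4, 10, 4, 5

Sorted (descending): 1435, 1420, 1420, 1420, 1321, 1243, 1217, 1217, 1217, 813
The 3 values of 1420 occupy positions 2–4 → each gets rank 4.
The 3 values of 1217 occupy positions 7–9 → each gets rank 9.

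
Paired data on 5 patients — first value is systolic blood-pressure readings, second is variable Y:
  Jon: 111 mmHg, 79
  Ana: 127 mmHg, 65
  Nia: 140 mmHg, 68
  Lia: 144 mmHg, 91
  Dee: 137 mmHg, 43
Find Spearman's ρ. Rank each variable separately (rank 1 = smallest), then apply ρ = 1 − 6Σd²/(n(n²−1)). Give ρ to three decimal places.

0.300

Ranks of variable 1: 1, 2, 4, 5, 3
Ranks of variable 2: 4, 2, 3, 5, 1
d = r₁ − r₂: -3, 0, 1, 0, 2
d²: 9, 0, 1, 0, 4; Σd² = 14
ρ = 1 − 6·14/(5·24) = 1 − 84/120 = 0.300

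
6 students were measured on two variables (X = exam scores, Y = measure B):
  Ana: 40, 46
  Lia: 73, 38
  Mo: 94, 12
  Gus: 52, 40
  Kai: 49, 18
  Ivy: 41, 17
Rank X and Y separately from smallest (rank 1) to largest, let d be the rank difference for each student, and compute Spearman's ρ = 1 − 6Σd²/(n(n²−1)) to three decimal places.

-0.486

Ranks of variable 1: 1, 5, 6, 4, 3, 2
Ranks of variable 2: 6, 4, 1, 5, 3, 2
d = r₁ − r₂: -5, 1, 5, -1, 0, 0
d²: 25, 1, 25, 1, 0, 0; Σd² = 52
ρ = 1 − 6·52/(6·35) = 1 − 312/210 = -0.486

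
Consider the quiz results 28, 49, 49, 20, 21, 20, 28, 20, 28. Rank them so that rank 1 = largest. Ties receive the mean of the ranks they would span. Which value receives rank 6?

21

Sorted (descending): 49, 49, 28, 28, 28, 21, 20, 20, 20
The 2 values of 49 occupy positions 1–2 → average rank (1+2)/2 = 1.5.
The 3 values of 28 occupy positions 3–5 → average rank 4.
The 3 values of 20 occupy positions 7–9 → average rank 8.
Rank 6 → value 21.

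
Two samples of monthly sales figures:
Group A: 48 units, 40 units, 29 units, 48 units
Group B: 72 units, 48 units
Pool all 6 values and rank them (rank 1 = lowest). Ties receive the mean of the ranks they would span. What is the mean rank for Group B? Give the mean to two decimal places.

5.00

Sorted (ascending): 29, 40, 48, 48, 48, 72
The 3 values of 48 occupy positions 3–5 → average rank 4.
Group B values → pooled ranks: 72→6, 48→4
Mean rank = (6 + 4) / 2 = 5.00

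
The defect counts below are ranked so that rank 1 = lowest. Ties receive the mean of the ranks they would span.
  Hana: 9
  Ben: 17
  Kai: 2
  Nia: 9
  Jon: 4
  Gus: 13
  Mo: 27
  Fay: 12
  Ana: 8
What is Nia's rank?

Sorted (ascending): 2, 4, 8, 9, 9, 12, 13, 17, 27
The 2 values of 9 occupy positions 4–5 → average rank (4+5)/2 = 4.5.
Nia has value 9 → rank 4.5.

4.5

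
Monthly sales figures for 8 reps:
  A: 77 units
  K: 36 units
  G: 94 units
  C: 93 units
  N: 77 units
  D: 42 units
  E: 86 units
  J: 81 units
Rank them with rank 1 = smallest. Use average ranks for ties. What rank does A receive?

Sorted (ascending): 36, 42, 77, 77, 81, 86, 93, 94
The 2 values of 77 occupy positions 3–4 → average rank (3+4)/2 = 3.5.
A has value 77 units → rank 3.5.

3.5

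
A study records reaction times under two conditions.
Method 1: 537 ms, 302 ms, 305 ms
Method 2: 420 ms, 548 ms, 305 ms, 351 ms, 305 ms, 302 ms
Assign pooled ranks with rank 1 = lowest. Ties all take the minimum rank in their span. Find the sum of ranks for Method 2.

29

Sorted (ascending): 302, 302, 305, 305, 305, 351, 420, 537, 548
The 2 values of 302 occupy positions 1–2 → each gets rank 1.
The 3 values of 305 occupy positions 3–5 → each gets rank 3.
Method 2 values → pooled ranks: 420→7, 548→9, 305→3, 351→6, 305→3, 302→1
Rank sum = 7 + 9 + 3 + 6 + 3 + 1 = 29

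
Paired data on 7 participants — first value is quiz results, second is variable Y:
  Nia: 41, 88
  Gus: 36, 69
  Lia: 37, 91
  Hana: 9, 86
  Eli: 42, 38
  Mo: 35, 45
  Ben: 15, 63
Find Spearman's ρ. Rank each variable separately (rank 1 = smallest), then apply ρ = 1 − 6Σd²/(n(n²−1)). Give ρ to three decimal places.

-0.036

Ranks of variable 1: 6, 4, 5, 1, 7, 3, 2
Ranks of variable 2: 6, 4, 7, 5, 1, 2, 3
d = r₁ − r₂: 0, 0, -2, -4, 6, 1, -1
d²: 0, 0, 4, 16, 36, 1, 1; Σd² = 58
ρ = 1 − 6·58/(7·48) = 1 − 348/336 = -0.036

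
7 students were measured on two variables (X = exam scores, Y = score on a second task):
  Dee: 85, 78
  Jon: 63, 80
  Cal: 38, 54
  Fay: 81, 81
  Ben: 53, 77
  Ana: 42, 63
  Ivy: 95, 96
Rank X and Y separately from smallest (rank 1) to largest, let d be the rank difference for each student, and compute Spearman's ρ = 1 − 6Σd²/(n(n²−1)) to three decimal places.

0.893

Ranks of variable 1: 6, 4, 1, 5, 3, 2, 7
Ranks of variable 2: 4, 5, 1, 6, 3, 2, 7
d = r₁ − r₂: 2, -1, 0, -1, 0, 0, 0
d²: 4, 1, 0, 1, 0, 0, 0; Σd² = 6
ρ = 1 − 6·6/(7·48) = 1 − 36/336 = 0.893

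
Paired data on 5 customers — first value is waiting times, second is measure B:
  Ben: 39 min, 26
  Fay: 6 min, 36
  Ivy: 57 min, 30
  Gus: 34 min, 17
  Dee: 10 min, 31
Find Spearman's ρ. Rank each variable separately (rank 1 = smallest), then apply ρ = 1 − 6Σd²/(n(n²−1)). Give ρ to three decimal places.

Ranks of variable 1: 4, 1, 5, 3, 2
Ranks of variable 2: 2, 5, 3, 1, 4
d = r₁ − r₂: 2, -4, 2, 2, -2
d²: 4, 16, 4, 4, 4; Σd² = 32
ρ = 1 − 6·32/(5·24) = 1 − 192/120 = -0.600

-0.600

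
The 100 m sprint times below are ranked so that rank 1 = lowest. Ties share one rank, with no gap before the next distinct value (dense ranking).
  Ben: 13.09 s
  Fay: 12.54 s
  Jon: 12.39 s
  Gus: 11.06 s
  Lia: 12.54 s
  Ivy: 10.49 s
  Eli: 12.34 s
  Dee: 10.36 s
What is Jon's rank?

5

Sorted (ascending): 10.36, 10.49, 11.06, 12.34, 12.39, 12.54, 12.54, 13.09
The 2 values of 12.54 share dense rank 6.
Remaining distinct values take the next consecutive integers.
Jon has value 12.39 s → rank 5.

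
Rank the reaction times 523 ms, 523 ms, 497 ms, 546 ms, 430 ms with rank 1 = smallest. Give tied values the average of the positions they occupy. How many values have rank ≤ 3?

2

Sorted (ascending): 430, 497, 523, 523, 546
The 2 values of 523 occupy positions 3–4 → average rank (3+4)/2 = 3.5.
Ranks ≤ 3: {1, 2} → 2 values.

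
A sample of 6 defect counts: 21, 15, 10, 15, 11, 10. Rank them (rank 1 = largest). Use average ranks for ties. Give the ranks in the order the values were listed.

1, 2.5, 5.5, 2.5, 4, 5.5

Sorted (descending): 21, 15, 15, 11, 10, 10
The 2 values of 15 occupy positions 2–3 → average rank (2+3)/2 = 2.5.
The 2 values of 10 occupy positions 5–6 → average rank (5+6)/2 = 5.5.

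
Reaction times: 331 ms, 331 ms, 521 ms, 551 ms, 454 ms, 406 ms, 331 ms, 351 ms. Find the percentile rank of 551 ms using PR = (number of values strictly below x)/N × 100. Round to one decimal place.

87.5

N = 8.
Strictly below 551: 7. Equal to 551: 1.
PR = 7/8 × 100 = 87.5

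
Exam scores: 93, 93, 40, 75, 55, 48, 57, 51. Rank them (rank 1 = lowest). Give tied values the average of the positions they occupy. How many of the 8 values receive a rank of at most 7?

Sorted (ascending): 40, 48, 51, 55, 57, 75, 93, 93
The 2 values of 93 occupy positions 7–8 → average rank (7+8)/2 = 7.5.
Ranks ≤ 7: {1, 2, 3, 4, 5, 6} → 6 values.

6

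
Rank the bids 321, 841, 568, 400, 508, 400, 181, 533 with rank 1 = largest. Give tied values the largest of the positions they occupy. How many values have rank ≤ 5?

4

Sorted (descending): 841, 568, 533, 508, 400, 400, 321, 181
The 2 values of 400 occupy positions 5–6 → each gets rank 6.
Ranks ≤ 5: {1, 2, 3, 4} → 4 values.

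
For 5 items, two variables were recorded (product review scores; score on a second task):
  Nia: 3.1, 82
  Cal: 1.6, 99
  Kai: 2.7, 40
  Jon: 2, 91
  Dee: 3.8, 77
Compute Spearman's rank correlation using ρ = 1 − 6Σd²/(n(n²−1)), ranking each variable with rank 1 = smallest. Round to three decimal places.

Ranks of variable 1: 4, 1, 3, 2, 5
Ranks of variable 2: 3, 5, 1, 4, 2
d = r₁ − r₂: 1, -4, 2, -2, 3
d²: 1, 16, 4, 4, 9; Σd² = 34
ρ = 1 − 6·34/(5·24) = 1 − 204/120 = -0.700

-0.700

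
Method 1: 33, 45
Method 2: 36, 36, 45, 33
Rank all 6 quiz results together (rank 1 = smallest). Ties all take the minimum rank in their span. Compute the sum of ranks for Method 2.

12

Sorted (ascending): 33, 33, 36, 36, 45, 45
The 2 values of 33 occupy positions 1–2 → each gets rank 1.
The 2 values of 36 occupy positions 3–4 → each gets rank 3.
The 2 values of 45 occupy positions 5–6 → each gets rank 5.
Method 2 values → pooled ranks: 36→3, 36→3, 45→5, 33→1
Rank sum = 3 + 3 + 5 + 1 = 12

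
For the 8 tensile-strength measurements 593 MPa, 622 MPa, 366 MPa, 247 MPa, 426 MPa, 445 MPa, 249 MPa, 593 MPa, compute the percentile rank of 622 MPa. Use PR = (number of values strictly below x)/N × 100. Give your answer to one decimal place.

87.5

N = 8.
Strictly below 622: 7. Equal to 622: 1.
PR = 7/8 × 100 = 87.5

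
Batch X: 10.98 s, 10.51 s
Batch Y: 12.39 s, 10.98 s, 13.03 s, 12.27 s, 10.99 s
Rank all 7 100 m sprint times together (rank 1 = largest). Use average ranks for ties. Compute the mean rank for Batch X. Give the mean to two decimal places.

6.25

Sorted (descending): 13.03, 12.39, 12.27, 10.99, 10.98, 10.98, 10.51
The 2 values of 10.98 occupy positions 5–6 → average rank (5+6)/2 = 5.5.
Batch X values → pooled ranks: 10.98→5.5, 10.51→7
Mean rank = (5.5 + 7) / 2 = 6.25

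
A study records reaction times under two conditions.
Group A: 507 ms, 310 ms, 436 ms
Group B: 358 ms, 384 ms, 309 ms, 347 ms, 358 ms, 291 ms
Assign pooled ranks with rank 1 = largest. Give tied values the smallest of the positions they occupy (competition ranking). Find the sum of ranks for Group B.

Sorted (descending): 507, 436, 384, 358, 358, 347, 310, 309, 291
The 2 values of 358 occupy positions 4–5 → each gets rank 4.
Group B values → pooled ranks: 358→4, 384→3, 309→8, 347→6, 358→4, 291→9
Rank sum = 4 + 3 + 8 + 6 + 4 + 9 = 34

34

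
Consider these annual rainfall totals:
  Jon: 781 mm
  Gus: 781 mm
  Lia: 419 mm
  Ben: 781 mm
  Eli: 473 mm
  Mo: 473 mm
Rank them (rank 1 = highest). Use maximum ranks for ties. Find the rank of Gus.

3

Sorted (descending): 781, 781, 781, 473, 473, 419
The 3 values of 781 occupy positions 1–3 → each gets rank 3.
The 2 values of 473 occupy positions 4–5 → each gets rank 5.
Gus has value 781 mm → rank 3.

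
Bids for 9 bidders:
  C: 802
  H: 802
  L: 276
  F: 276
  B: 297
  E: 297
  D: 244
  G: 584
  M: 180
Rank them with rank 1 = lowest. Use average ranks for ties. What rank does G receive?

7

Sorted (ascending): 180, 244, 276, 276, 297, 297, 584, 802, 802
The 2 values of 276 occupy positions 3–4 → average rank (3+4)/2 = 3.5.
The 2 values of 297 occupy positions 5–6 → average rank (5+6)/2 = 5.5.
The 2 values of 802 occupy positions 8–9 → average rank (8+9)/2 = 8.5.
G has value 584 → rank 7.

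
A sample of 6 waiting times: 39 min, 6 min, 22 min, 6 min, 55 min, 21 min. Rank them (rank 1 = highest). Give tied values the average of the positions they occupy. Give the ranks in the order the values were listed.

2, 5.5, 3, 5.5, 1, 4

Sorted (descending): 55, 39, 22, 21, 6, 6
The 2 values of 6 occupy positions 5–6 → average rank (5+6)/2 = 5.5.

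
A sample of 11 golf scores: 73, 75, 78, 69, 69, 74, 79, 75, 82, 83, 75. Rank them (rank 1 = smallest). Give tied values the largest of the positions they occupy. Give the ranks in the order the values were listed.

Sorted (ascending): 69, 69, 73, 74, 75, 75, 75, 78, 79, 82, 83
The 2 values of 69 occupy positions 1–2 → each gets rank 2.
The 3 values of 75 occupy positions 5–7 → each gets rank 7.

3, 7, 8, 2, 2, 4, 9, 7, 10, 11, 7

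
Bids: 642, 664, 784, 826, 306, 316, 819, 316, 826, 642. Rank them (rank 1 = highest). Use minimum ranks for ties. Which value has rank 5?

664

Sorted (descending): 826, 826, 819, 784, 664, 642, 642, 316, 316, 306
The 2 values of 826 occupy positions 1–2 → each gets rank 1.
The 2 values of 642 occupy positions 6–7 → each gets rank 6.
The 2 values of 316 occupy positions 8–9 → each gets rank 8.
Rank 5 → value 664.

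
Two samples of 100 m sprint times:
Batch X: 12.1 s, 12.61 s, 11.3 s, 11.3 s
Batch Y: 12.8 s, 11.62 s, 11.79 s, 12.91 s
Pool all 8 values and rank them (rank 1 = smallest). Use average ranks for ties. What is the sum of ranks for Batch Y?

22

Sorted (ascending): 11.3, 11.3, 11.62, 11.79, 12.1, 12.61, 12.8, 12.91
The 2 values of 11.3 occupy positions 1–2 → average rank (1+2)/2 = 1.5.
Batch Y values → pooled ranks: 12.8→7, 11.62→3, 11.79→4, 12.91→8
Rank sum = 7 + 3 + 4 + 8 = 22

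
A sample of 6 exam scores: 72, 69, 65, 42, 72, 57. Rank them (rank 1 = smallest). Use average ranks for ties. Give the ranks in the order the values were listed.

5.5, 4, 3, 1, 5.5, 2

Sorted (ascending): 42, 57, 65, 69, 72, 72
The 2 values of 72 occupy positions 5–6 → average rank (5+6)/2 = 5.5.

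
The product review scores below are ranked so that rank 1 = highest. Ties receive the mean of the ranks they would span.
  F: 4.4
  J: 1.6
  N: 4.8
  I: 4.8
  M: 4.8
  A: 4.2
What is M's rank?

2

Sorted (descending): 4.8, 4.8, 4.8, 4.4, 4.2, 1.6
The 3 values of 4.8 occupy positions 1–3 → average rank 2.
M has value 4.8 → rank 2.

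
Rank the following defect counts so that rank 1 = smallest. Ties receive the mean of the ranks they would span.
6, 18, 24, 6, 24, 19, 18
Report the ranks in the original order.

1.5, 3.5, 6.5, 1.5, 6.5, 5, 3.5

Sorted (ascending): 6, 6, 18, 18, 19, 24, 24
The 2 values of 6 occupy positions 1–2 → average rank (1+2)/2 = 1.5.
The 2 values of 18 occupy positions 3–4 → average rank (3+4)/2 = 3.5.
The 2 values of 24 occupy positions 6–7 → average rank (6+7)/2 = 6.5.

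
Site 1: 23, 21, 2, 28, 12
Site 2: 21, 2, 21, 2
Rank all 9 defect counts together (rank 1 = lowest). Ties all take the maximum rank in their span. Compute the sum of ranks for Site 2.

20

Sorted (ascending): 2, 2, 2, 12, 21, 21, 21, 23, 28
The 3 values of 2 occupy positions 1–3 → each gets rank 3.
The 3 values of 21 occupy positions 5–7 → each gets rank 7.
Site 2 values → pooled ranks: 21→7, 2→3, 21→7, 2→3
Rank sum = 7 + 3 + 7 + 3 = 20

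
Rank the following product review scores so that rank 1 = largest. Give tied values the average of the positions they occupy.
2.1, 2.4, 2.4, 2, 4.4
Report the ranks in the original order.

Sorted (descending): 4.4, 2.4, 2.4, 2.1, 2
The 2 values of 2.4 occupy positions 2–3 → average rank (2+3)/2 = 2.5.

4, 2.5, 2.5, 5, 1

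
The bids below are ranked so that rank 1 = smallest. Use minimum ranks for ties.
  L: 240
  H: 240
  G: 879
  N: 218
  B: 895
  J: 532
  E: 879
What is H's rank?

Sorted (ascending): 218, 240, 240, 532, 879, 879, 895
The 2 values of 240 occupy positions 2–3 → each gets rank 2.
The 2 values of 879 occupy positions 5–6 → each gets rank 5.
H has value 240 → rank 2.

2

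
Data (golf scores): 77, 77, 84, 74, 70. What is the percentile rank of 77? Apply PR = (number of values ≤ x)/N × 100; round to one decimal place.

80.0

N = 5.
Strictly below 77: 2. Equal to 77: 2.
PR = 4/5 × 100 = 80.0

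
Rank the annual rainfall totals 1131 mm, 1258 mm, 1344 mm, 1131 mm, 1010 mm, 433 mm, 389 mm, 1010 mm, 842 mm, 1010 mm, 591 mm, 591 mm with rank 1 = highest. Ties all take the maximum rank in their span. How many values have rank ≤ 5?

Sorted (descending): 1344, 1258, 1131, 1131, 1010, 1010, 1010, 842, 591, 591, 433, 389
The 2 values of 1131 occupy positions 3–4 → each gets rank 4.
The 3 values of 1010 occupy positions 5–7 → each gets rank 7.
The 2 values of 591 occupy positions 9–10 → each gets rank 10.
Ranks ≤ 5: {1, 2, 4, 4} → 4 values.

4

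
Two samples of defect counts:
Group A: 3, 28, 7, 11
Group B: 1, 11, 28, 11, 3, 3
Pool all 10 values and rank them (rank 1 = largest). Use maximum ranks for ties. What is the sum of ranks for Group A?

22

Sorted (descending): 28, 28, 11, 11, 11, 7, 3, 3, 3, 1
The 2 values of 28 occupy positions 1–2 → each gets rank 2.
The 3 values of 11 occupy positions 3–5 → each gets rank 5.
The 3 values of 3 occupy positions 7–9 → each gets rank 9.
Group A values → pooled ranks: 3→9, 28→2, 7→6, 11→5
Rank sum = 9 + 2 + 6 + 5 = 22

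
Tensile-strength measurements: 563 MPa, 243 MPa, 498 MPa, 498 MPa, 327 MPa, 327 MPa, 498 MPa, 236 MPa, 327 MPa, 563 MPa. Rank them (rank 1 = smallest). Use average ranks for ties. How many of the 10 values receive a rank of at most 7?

Sorted (ascending): 236, 243, 327, 327, 327, 498, 498, 498, 563, 563
The 3 values of 327 occupy positions 3–5 → average rank 4.
The 3 values of 498 occupy positions 6–8 → average rank 7.
The 2 values of 563 occupy positions 9–10 → average rank (9+10)/2 = 9.5.
Ranks ≤ 7: {1, 2, 4, 4, 4, 7, 7, 7} → 8 values.

8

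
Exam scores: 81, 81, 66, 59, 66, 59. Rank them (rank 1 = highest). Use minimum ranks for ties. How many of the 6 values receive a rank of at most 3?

4

Sorted (descending): 81, 81, 66, 66, 59, 59
The 2 values of 81 occupy positions 1–2 → each gets rank 1.
The 2 values of 66 occupy positions 3–4 → each gets rank 3.
The 2 values of 59 occupy positions 5–6 → each gets rank 5.
Ranks ≤ 3: {1, 1, 3, 3} → 4 values.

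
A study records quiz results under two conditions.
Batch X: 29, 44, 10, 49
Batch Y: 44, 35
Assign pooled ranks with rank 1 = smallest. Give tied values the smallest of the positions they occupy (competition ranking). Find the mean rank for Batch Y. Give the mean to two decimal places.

Sorted (ascending): 10, 29, 35, 44, 44, 49
The 2 values of 44 occupy positions 4–5 → each gets rank 4.
Batch Y values → pooled ranks: 44→4, 35→3
Mean rank = (4 + 3) / 2 = 3.50

3.50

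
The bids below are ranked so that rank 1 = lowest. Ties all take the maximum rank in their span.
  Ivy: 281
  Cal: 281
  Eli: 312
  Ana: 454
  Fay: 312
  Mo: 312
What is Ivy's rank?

2

Sorted (ascending): 281, 281, 312, 312, 312, 454
The 2 values of 281 occupy positions 1–2 → each gets rank 2.
The 3 values of 312 occupy positions 3–5 → each gets rank 5.
Ivy has value 281 → rank 2.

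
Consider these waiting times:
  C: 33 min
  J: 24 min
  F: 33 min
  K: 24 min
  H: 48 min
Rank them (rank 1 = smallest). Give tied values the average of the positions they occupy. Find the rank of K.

1.5

Sorted (ascending): 24, 24, 33, 33, 48
The 2 values of 24 occupy positions 1–2 → average rank (1+2)/2 = 1.5.
The 2 values of 33 occupy positions 3–4 → average rank (3+4)/2 = 3.5.
K has value 24 min → rank 1.5.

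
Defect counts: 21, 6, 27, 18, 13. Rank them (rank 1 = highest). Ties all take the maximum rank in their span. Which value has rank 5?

6

Sorted (descending): 27, 21, 18, 13, 6
No ties — each value takes its position as its rank.
Rank 5 → value 6.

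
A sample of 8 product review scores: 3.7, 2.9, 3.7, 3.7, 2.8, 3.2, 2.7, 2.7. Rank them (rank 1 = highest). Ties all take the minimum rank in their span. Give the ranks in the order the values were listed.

Sorted (descending): 3.7, 3.7, 3.7, 3.2, 2.9, 2.8, 2.7, 2.7
The 3 values of 3.7 occupy positions 1–3 → each gets rank 1.
The 2 values of 2.7 occupy positions 7–8 → each gets rank 7.

1, 5, 1, 1, 6, 4, 7, 7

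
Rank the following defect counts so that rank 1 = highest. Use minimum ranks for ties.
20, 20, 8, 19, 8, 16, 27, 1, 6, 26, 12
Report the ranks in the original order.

Sorted (descending): 27, 26, 20, 20, 19, 16, 12, 8, 8, 6, 1
The 2 values of 20 occupy positions 3–4 → each gets rank 3.
The 2 values of 8 occupy positions 8–9 → each gets rank 8.

3, 3, 8, 5, 8, 6, 1, 11, 10, 2, 7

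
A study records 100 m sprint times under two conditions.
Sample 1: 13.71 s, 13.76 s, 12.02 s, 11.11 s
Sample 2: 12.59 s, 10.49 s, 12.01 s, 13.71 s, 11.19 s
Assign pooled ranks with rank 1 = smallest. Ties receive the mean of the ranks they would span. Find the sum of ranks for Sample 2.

Sorted (ascending): 10.49, 11.11, 11.19, 12.01, 12.02, 12.59, 13.71, 13.71, 13.76
The 2 values of 13.71 occupy positions 7–8 → average rank (7+8)/2 = 7.5.
Sample 2 values → pooled ranks: 12.59→6, 10.49→1, 12.01→4, 13.71→7.5, 11.19→3
Rank sum = 6 + 1 + 4 + 7.5 + 3 = 21.5

21.5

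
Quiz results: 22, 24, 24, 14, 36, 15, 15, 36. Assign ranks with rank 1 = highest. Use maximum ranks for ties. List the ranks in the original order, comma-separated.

Sorted (descending): 36, 36, 24, 24, 22, 15, 15, 14
The 2 values of 36 occupy positions 1–2 → each gets rank 2.
The 2 values of 24 occupy positions 3–4 → each gets rank 4.
The 2 values of 15 occupy positions 6–7 → each gets rank 7.

5, 4, 4, 8, 2, 7, 7, 2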